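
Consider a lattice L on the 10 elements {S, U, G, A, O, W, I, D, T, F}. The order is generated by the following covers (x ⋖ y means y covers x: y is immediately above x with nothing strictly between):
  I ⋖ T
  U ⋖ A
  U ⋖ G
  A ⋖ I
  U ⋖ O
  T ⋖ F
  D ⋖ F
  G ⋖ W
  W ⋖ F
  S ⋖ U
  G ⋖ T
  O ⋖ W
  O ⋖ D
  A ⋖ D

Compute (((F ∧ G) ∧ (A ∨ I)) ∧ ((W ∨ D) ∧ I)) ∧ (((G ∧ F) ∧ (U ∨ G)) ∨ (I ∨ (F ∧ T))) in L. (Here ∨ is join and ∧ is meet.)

F ∧ G = G
A ∨ I = I
G ∧ I = U
W ∨ D = F
F ∧ I = I
U ∧ I = U
G ∧ F = G
U ∨ G = G
G ∧ G = G
F ∧ T = T
I ∨ T = T
G ∨ T = T
U ∧ T = U

U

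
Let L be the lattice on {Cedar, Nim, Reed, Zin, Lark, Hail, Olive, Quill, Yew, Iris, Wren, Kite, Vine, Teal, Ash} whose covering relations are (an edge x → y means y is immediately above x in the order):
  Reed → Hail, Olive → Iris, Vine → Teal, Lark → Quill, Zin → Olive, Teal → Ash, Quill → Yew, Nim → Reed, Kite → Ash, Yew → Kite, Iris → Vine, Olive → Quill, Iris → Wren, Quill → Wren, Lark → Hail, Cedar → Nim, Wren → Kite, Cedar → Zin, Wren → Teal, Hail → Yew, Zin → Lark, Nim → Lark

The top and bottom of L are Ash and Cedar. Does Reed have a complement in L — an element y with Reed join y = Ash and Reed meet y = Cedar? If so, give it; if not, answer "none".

Vine

Need y with Reed ∨ y = Ash and Reed ∧ y = Cedar.
Checking each element gives: Vine.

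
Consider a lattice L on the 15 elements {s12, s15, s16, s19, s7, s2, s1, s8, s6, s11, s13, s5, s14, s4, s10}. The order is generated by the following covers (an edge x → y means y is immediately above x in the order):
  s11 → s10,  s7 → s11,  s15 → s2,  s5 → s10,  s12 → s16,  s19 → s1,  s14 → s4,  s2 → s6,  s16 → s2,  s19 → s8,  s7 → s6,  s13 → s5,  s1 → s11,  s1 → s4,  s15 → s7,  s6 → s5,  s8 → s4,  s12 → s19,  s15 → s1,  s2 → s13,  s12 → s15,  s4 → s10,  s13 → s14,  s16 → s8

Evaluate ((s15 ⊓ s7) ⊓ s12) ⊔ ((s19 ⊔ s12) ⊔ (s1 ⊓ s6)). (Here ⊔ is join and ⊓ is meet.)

s1

s15 ∧ s7 = s15
s15 ∧ s12 = s12
s19 ∨ s12 = s19
s1 ∧ s6 = s15
s19 ∨ s15 = s1
s12 ∨ s1 = s1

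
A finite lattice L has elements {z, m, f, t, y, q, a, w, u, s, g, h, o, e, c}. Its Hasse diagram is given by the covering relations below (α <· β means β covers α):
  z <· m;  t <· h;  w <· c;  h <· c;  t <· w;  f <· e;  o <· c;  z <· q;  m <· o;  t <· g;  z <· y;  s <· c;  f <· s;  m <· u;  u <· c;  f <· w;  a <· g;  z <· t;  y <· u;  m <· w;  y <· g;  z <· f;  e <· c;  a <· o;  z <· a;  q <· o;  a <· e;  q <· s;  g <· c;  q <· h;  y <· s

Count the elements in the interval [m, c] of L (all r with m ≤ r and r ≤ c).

The interval [m, c] = {c, m, o, u, w}, which has 5 elements.

5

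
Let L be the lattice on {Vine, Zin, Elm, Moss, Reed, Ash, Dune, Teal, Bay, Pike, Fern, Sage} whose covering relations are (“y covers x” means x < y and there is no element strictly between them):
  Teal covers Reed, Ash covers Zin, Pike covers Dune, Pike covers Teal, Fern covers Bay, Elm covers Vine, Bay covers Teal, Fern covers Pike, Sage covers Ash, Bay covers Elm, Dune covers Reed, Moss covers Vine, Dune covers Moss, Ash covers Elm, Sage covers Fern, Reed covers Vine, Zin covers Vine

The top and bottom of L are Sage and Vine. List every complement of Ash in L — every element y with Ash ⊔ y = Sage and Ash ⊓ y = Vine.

Need y with Ash ∨ y = Sage and Ash ∧ y = Vine.
Checking each element gives: Dune, Moss, Pike, Reed, Teal.

Dune, Moss, Pike, Reed, Teal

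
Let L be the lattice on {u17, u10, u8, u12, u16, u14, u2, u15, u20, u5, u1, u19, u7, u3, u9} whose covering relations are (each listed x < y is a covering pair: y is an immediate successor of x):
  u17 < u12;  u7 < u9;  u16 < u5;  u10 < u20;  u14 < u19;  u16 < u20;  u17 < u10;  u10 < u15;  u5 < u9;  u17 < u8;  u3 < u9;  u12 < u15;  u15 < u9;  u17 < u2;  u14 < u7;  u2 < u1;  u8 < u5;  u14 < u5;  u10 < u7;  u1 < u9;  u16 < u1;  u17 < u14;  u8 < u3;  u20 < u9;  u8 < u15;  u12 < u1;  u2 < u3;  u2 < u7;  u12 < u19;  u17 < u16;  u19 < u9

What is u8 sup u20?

u9

Common upper bounds of {u8, u20}: u9.
The least among these is u9.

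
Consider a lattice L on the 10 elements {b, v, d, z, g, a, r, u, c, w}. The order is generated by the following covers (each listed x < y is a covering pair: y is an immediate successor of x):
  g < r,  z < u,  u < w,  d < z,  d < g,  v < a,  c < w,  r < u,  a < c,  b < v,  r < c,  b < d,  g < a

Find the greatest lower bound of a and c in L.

a

Common lower bounds of {a, c}: a, b, d, g, v.
The greatest among these is a.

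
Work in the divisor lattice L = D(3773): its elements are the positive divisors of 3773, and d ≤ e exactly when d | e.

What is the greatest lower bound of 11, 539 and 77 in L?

11

Common lower bounds of {11, 539, 77}: 1, 11.
The greatest among these is 11.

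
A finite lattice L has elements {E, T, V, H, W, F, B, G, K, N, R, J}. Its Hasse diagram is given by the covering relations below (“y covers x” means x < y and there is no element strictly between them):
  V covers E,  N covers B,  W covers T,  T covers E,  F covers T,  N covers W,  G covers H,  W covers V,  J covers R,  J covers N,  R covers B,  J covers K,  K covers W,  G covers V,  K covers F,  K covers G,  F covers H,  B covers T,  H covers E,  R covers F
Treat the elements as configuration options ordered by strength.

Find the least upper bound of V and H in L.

Common upper bounds of {V, H}: G, J, K.
The least among these is G.

G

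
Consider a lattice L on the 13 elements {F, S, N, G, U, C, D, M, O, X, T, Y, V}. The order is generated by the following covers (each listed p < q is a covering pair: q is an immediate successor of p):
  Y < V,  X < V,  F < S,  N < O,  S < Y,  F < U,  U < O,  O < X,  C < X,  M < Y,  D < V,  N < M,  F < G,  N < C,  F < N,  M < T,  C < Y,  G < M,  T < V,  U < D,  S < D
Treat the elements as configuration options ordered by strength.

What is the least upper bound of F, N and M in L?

M

Common upper bounds of {F, N, M}: M, T, V, Y.
The least among these is M.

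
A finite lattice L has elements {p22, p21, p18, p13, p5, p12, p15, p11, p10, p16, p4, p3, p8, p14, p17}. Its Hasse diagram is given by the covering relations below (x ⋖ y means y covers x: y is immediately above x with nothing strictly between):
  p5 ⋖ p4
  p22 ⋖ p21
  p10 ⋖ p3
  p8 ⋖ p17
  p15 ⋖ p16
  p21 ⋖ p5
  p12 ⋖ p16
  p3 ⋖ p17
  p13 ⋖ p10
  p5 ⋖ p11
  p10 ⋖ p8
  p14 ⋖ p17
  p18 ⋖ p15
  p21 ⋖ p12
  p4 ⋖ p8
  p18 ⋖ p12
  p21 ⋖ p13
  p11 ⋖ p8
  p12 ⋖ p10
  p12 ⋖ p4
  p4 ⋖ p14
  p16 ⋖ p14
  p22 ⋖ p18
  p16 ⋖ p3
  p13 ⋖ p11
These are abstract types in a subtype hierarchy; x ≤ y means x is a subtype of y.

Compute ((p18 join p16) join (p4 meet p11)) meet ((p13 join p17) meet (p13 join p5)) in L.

p18 ∨ p16 = p16
p4 ∧ p11 = p5
p16 ∨ p5 = p14
p13 ∨ p17 = p17
p13 ∨ p5 = p11
p17 ∧ p11 = p11
p14 ∧ p11 = p5

p5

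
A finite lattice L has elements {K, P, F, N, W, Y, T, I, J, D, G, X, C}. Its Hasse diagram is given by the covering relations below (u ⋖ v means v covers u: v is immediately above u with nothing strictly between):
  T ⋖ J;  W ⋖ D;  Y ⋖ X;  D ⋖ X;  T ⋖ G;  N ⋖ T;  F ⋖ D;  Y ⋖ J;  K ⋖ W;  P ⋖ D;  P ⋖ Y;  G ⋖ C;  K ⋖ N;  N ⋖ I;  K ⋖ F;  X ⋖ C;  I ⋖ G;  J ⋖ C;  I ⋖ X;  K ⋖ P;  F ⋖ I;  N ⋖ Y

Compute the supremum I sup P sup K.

Common upper bounds of {I, P, K}: C, X.
The least among these is X.

X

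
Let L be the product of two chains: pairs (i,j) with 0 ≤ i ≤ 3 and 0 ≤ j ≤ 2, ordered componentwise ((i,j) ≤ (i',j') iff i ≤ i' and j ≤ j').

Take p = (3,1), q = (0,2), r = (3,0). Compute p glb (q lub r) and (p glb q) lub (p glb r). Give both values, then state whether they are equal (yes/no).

q lub r = (3,2), so p glb (q lub r) = (3,1) glb (3,2) = (3,1).
p glb q = (0,1) and p glb r = (3,0), so (p glb q) lub (p glb r) = (0,1) lub (3,0) = (3,1).
Equal: yes.

(3,1); (3,1); yes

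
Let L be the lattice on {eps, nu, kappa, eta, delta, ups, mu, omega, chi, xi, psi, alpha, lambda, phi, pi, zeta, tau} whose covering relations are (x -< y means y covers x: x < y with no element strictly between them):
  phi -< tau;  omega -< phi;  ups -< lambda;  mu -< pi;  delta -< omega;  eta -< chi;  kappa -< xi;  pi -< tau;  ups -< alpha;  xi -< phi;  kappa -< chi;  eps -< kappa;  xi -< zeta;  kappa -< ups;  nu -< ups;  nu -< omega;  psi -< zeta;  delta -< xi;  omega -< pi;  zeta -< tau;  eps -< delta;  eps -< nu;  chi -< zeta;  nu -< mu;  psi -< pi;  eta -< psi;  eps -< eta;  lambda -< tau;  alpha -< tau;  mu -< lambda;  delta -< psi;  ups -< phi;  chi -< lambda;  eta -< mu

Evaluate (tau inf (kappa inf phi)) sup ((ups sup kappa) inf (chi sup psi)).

kappa ∧ phi = kappa
tau ∧ kappa = kappa
ups ∨ kappa = ups
chi ∨ psi = zeta
ups ∧ zeta = kappa
kappa ∨ kappa = kappa

kappa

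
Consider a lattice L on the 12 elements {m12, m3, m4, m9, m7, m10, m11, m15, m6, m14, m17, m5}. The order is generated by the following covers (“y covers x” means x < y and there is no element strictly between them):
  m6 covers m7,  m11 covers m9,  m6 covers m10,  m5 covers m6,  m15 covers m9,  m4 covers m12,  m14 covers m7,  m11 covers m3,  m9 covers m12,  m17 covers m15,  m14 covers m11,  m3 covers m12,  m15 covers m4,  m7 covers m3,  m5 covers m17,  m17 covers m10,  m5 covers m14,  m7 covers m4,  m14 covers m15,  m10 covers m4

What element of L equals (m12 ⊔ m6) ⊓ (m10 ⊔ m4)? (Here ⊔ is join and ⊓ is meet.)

m12 ∨ m6 = m6
m10 ∨ m4 = m10
m6 ∧ m10 = m10

m10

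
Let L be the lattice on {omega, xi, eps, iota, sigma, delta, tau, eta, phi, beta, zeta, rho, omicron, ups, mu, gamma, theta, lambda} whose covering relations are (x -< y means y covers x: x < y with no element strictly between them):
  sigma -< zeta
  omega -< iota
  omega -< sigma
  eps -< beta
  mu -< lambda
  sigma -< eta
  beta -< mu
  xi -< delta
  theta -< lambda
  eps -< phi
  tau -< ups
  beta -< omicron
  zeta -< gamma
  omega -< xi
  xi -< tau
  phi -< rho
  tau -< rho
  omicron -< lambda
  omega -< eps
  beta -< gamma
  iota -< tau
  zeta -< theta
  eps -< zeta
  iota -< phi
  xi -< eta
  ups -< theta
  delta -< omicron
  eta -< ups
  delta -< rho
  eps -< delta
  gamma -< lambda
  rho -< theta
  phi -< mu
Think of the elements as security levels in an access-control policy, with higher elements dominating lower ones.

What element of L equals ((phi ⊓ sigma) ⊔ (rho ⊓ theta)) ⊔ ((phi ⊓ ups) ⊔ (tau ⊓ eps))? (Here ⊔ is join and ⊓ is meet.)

phi ∧ sigma = omega
rho ∧ theta = rho
omega ∨ rho = rho
phi ∧ ups = iota
tau ∧ eps = omega
iota ∨ omega = iota
rho ∨ iota = rho

rho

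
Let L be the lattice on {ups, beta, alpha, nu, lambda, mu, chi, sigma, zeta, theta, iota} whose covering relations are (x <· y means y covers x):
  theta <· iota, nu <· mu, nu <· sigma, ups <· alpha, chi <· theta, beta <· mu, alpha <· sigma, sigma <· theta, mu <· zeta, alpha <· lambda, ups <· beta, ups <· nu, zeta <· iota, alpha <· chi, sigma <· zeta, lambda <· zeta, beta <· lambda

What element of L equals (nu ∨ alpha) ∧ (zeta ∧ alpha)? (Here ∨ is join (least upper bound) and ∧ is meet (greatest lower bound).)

nu ∨ alpha = sigma
zeta ∧ alpha = alpha
sigma ∧ alpha = alpha

alpha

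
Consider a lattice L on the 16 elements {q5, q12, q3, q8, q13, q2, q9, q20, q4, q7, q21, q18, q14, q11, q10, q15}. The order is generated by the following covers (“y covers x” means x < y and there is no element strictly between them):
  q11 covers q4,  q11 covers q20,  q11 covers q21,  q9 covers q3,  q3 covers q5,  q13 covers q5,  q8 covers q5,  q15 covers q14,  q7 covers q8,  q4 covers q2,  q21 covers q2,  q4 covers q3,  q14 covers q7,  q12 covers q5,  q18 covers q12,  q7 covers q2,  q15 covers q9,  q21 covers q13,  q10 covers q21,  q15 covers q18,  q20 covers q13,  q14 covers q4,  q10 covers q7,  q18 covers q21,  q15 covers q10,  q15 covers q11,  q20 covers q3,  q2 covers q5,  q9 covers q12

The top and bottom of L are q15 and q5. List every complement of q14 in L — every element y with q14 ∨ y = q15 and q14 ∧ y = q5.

q12, q13

Need y with q14 ∨ y = q15 and q14 ∧ y = q5.
Checking each element gives: q12, q13.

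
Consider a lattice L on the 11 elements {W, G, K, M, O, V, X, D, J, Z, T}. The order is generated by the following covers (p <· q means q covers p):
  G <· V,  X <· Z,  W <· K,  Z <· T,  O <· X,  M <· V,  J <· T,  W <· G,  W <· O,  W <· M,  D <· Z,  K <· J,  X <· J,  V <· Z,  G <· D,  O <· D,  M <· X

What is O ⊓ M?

Common lower bounds of {O, M}: W.
The greatest among these is W.

W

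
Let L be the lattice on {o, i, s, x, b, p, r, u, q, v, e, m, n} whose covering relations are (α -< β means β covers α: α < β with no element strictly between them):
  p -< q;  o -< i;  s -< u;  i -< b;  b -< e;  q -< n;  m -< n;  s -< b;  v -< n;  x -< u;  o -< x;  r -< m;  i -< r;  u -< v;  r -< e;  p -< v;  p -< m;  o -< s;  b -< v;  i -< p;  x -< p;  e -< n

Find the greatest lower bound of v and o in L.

Common lower bounds of {v, o}: o.
The greatest among these is o.

o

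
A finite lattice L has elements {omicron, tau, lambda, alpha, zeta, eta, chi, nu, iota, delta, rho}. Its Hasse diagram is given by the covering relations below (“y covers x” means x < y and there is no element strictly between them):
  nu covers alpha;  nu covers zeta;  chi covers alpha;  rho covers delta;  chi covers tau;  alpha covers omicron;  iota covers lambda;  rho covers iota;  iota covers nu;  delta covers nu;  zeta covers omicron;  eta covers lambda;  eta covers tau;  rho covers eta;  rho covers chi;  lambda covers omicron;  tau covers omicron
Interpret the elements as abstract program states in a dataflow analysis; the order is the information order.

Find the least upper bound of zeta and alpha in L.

Common upper bounds of {zeta, alpha}: delta, iota, nu, rho.
The least among these is nu.

nu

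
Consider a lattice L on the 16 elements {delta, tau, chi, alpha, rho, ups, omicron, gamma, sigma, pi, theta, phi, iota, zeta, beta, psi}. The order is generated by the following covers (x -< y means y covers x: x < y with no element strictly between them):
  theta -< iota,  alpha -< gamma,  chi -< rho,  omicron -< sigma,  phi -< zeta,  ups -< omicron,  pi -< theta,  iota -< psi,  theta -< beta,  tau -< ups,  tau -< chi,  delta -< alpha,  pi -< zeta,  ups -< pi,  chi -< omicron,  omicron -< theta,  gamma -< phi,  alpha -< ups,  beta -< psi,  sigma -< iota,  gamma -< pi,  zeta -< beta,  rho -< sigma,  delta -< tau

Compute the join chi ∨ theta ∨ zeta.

beta

Common upper bounds of {chi, theta, zeta}: beta, psi.
The least among these is beta.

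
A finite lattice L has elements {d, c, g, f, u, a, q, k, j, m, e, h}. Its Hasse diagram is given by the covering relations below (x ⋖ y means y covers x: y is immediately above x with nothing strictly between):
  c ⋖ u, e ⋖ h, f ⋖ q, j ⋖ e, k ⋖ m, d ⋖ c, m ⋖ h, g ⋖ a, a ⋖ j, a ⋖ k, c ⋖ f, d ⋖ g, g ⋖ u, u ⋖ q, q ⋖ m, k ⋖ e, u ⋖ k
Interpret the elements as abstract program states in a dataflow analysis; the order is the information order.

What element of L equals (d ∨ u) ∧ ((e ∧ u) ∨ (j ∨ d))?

u

d ∨ u = u
e ∧ u = u
j ∨ d = j
u ∨ j = e
u ∧ e = u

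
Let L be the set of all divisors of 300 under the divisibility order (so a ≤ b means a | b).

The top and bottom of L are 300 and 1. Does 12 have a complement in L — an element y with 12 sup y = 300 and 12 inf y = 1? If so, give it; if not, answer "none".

25

Need y with 12 ∨ y = 300 and 12 ∧ y = 1.
Checking each element gives: 25.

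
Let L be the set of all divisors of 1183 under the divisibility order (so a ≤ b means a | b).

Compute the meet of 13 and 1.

In the divisibility order, the meet is the greatest common divisor: gcd(13, 1) = 1.

1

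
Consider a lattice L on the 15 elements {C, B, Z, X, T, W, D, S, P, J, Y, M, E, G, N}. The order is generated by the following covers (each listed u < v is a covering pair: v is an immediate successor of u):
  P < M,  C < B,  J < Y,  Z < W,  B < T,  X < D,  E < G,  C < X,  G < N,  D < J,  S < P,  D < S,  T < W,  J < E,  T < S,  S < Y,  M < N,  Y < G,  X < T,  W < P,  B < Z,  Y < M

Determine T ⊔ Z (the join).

Common upper bounds of {T, Z}: M, N, P, W.
The least among these is W.

W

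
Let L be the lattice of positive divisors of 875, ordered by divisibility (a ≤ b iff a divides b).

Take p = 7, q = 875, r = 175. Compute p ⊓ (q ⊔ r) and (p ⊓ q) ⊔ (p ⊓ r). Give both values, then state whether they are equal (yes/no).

q ⊔ r = 875, so p ⊓ (q ⊔ r) = 7 ⊓ 875 = 7.
p ⊓ q = 7 and p ⊓ r = 7, so (p ⊓ q) ⊔ (p ⊓ r) = 7 ⊔ 7 = 7.
Equal: yes.

7; 7; yes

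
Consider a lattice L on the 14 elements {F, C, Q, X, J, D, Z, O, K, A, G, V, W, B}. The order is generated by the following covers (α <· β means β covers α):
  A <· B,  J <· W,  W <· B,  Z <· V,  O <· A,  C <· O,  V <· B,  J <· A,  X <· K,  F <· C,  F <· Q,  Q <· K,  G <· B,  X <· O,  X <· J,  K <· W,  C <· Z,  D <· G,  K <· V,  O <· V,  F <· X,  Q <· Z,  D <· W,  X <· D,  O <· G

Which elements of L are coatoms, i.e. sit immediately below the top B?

The coatoms are exactly the elements covered by B: A, G, V, W.

A, G, V, W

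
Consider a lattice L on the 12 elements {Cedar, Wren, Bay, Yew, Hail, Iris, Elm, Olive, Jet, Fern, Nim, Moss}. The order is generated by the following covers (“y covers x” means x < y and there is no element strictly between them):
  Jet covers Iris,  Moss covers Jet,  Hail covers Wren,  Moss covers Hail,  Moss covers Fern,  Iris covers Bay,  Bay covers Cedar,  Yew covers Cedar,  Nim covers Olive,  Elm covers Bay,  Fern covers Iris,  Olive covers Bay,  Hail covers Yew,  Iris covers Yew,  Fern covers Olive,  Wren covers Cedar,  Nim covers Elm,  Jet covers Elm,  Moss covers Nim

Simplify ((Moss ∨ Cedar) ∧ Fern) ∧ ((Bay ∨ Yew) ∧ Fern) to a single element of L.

Iris

Moss ∨ Cedar = Moss
Moss ∧ Fern = Fern
Bay ∨ Yew = Iris
Iris ∧ Fern = Iris
Fern ∧ Iris = Iris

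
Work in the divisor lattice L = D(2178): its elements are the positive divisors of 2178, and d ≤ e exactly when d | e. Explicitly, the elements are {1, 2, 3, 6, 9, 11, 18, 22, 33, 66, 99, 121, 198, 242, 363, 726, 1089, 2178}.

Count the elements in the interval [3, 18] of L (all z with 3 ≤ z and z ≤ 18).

4

The interval [3, 18] = {18, 3, 6, 9}, which has 4 elements.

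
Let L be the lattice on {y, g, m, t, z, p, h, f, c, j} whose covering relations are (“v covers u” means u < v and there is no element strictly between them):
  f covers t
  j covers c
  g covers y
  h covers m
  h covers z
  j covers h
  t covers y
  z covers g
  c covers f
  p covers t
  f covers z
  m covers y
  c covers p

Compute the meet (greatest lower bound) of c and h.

z

Common lower bounds of {c, h}: g, y, z.
The greatest among these is z.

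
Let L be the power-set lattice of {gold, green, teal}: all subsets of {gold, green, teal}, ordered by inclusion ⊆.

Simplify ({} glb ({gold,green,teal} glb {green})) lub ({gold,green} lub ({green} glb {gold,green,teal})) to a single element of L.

{gold,green}

{gold,green,teal} ∧ {green} = {green}
{} ∧ {green} = {}
{green} ∧ {gold,green,teal} = {green}
{gold,green} ∨ {green} = {gold,green}
{} ∨ {gold,green} = {gold,green}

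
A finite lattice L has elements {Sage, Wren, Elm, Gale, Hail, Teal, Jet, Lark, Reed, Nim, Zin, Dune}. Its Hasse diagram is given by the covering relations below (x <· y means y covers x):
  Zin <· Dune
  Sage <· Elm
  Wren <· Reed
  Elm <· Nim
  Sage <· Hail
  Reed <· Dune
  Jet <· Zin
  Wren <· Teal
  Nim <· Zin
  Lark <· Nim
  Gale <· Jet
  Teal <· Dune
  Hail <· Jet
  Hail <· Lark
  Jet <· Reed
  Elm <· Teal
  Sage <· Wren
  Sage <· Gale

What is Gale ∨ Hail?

Common upper bounds of {Gale, Hail}: Dune, Jet, Reed, Zin.
The least among these is Jet.

Jet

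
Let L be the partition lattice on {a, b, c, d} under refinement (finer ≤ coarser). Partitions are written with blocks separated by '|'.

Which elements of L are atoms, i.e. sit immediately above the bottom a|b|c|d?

The atoms are exactly the elements that cover a|b|c|d: ab|c|d, ac|b|d, ad|b|c, a|bc|d, a|bd|c, a|b|cd.

ab|c|d, ac|b|d, ad|b|c, a|bc|d, a|bd|c, a|b|cd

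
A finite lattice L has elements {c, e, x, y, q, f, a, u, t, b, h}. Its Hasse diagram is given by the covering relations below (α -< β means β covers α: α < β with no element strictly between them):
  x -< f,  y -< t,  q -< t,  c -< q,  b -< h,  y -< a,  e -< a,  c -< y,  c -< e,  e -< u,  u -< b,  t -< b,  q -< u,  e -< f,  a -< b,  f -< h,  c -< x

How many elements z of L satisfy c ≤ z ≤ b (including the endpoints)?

8

The interval [c, b] = {a, b, c, e, q, t, u, y}, which has 8 elements.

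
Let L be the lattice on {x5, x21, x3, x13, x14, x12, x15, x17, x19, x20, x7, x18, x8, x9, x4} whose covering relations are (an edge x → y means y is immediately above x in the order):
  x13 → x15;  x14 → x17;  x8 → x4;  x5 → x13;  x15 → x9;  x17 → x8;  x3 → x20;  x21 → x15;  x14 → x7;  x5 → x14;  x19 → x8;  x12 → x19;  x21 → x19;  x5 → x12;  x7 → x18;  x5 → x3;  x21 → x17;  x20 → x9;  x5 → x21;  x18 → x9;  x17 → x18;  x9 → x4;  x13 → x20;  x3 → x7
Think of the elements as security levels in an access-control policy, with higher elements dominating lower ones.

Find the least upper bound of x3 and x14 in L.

Common upper bounds of {x3, x14}: x18, x4, x7, x9.
The least among these is x7.

x7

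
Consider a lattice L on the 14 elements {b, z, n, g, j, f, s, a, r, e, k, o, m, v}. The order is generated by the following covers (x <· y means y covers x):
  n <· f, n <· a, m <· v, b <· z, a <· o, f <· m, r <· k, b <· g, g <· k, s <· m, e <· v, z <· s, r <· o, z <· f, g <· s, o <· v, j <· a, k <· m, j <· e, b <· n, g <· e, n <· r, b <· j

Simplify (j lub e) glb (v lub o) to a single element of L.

e

j ∨ e = e
v ∨ o = v
e ∧ v = e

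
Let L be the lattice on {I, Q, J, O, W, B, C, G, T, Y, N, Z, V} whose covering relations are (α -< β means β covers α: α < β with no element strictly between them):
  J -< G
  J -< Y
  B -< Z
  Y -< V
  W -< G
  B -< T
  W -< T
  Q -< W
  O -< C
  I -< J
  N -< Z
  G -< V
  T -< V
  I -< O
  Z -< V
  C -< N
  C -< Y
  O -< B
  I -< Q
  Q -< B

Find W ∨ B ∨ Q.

Common upper bounds of {W, B, Q}: T, V.
The least among these is T.

T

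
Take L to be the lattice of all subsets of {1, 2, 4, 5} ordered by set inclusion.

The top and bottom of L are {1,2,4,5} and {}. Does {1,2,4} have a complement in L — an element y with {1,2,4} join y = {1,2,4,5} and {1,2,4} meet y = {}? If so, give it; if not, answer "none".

{5}

Need y with {1,2,4} ∨ y = {1,2,4,5} and {1,2,4} ∧ y = {}.
Checking each element gives: {5}.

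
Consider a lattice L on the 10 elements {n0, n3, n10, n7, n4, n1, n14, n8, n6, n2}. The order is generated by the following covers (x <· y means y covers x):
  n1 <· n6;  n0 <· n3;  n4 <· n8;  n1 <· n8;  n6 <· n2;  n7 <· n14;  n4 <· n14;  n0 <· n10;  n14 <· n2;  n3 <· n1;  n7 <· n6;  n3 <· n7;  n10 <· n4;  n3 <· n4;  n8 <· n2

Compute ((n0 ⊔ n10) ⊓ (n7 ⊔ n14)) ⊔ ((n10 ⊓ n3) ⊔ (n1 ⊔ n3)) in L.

n0 ∨ n10 = n10
n7 ∨ n14 = n14
n10 ∧ n14 = n10
n10 ∧ n3 = n0
n1 ∨ n3 = n1
n0 ∨ n1 = n1
n10 ∨ n1 = n8

n8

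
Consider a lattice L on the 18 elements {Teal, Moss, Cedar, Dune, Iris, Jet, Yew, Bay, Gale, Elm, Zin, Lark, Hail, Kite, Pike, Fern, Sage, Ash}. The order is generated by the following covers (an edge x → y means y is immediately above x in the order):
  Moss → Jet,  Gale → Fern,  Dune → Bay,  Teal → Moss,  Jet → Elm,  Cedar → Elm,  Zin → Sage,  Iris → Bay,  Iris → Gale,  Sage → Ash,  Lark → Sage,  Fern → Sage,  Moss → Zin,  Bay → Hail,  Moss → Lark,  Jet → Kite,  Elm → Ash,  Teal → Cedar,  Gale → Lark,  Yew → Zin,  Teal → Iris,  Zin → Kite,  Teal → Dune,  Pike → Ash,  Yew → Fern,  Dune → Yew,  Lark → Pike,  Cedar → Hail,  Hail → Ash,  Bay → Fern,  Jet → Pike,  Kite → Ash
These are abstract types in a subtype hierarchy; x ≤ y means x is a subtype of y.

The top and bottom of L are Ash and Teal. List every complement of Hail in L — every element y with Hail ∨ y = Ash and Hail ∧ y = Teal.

Need y with Hail ∨ y = Ash and Hail ∧ y = Teal.
Checking each element gives: Jet, Moss.

Jet, Moss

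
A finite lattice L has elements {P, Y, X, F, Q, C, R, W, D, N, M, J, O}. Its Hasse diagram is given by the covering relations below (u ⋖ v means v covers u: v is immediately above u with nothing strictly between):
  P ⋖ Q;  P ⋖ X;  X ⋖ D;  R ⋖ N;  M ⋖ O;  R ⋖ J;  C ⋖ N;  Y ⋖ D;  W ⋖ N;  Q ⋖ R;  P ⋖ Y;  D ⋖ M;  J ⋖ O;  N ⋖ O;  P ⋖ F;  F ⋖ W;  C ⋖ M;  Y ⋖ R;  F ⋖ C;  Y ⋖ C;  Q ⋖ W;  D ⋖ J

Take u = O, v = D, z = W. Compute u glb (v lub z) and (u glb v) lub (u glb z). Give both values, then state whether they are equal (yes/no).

v lub z = O, so u glb (v lub z) = O glb O = O.
u glb v = D and u glb z = W, so (u glb v) lub (u glb z) = D lub W = O.
Equal: yes.

O; O; yes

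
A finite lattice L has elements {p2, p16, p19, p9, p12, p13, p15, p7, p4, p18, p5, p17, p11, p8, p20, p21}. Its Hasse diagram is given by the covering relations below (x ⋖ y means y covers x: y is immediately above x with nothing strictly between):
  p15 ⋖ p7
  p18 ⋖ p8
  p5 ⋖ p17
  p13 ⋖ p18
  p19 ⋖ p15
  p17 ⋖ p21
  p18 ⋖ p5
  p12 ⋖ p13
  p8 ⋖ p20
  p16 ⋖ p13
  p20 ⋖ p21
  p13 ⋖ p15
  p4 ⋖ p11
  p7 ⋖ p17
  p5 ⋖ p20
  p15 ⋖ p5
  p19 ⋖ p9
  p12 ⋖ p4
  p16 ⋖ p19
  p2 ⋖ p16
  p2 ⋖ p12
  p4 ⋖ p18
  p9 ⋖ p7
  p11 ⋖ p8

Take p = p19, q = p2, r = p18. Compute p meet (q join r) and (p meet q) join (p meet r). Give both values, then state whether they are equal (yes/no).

p16; p16; yes

q join r = p18, so p meet (q join r) = p19 meet p18 = p16.
p meet q = p2 and p meet r = p16, so (p meet q) join (p meet r) = p2 join p16 = p16.
Equal: yes.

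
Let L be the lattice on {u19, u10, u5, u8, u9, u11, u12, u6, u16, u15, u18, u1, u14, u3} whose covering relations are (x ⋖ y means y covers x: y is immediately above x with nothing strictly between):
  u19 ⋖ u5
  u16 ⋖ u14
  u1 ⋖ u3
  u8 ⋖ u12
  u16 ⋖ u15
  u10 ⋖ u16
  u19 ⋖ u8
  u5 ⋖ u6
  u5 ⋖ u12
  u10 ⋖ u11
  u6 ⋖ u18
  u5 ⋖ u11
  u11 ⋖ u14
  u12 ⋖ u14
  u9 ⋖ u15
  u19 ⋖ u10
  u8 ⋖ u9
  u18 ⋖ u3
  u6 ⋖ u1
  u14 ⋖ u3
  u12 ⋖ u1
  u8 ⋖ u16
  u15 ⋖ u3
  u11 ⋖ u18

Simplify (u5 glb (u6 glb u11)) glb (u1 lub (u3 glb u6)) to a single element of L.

u6 ∧ u11 = u5
u5 ∧ u5 = u5
u3 ∧ u6 = u6
u1 ∨ u6 = u1
u5 ∧ u1 = u5

u5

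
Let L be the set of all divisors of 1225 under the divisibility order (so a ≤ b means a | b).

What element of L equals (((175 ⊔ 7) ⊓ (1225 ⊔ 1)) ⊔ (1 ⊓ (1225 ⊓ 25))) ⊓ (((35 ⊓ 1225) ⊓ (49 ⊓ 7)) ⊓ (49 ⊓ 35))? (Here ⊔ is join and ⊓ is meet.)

175 ∨ 7 = 175
1225 ∨ 1 = 1225
175 ∧ 1225 = 175
1225 ∧ 25 = 25
1 ∧ 25 = 1
175 ∨ 1 = 175
35 ∧ 1225 = 35
49 ∧ 7 = 7
35 ∧ 7 = 7
49 ∧ 35 = 7
7 ∧ 7 = 7
175 ∧ 7 = 7

7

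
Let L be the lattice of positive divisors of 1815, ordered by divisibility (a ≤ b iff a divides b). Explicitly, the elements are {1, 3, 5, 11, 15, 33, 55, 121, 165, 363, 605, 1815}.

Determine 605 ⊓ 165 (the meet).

In the divisibility order, the meet is the greatest common divisor: gcd(605, 165) = 55.

55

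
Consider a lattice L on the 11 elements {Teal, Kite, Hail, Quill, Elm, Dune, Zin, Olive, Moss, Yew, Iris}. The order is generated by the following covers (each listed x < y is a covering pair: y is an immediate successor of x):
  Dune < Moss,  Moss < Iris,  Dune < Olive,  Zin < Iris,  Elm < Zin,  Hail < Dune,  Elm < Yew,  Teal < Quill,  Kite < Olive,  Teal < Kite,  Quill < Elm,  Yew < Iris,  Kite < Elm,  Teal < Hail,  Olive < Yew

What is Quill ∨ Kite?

Common upper bounds of {Quill, Kite}: Elm, Iris, Yew, Zin.
The least among these is Elm.

Elm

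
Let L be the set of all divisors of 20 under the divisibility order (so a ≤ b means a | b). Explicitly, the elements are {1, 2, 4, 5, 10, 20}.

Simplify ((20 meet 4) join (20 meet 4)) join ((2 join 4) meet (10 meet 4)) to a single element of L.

20 ∧ 4 = 4
20 ∧ 4 = 4
4 ∨ 4 = 4
2 ∨ 4 = 4
10 ∧ 4 = 2
4 ∧ 2 = 2
4 ∨ 2 = 4

4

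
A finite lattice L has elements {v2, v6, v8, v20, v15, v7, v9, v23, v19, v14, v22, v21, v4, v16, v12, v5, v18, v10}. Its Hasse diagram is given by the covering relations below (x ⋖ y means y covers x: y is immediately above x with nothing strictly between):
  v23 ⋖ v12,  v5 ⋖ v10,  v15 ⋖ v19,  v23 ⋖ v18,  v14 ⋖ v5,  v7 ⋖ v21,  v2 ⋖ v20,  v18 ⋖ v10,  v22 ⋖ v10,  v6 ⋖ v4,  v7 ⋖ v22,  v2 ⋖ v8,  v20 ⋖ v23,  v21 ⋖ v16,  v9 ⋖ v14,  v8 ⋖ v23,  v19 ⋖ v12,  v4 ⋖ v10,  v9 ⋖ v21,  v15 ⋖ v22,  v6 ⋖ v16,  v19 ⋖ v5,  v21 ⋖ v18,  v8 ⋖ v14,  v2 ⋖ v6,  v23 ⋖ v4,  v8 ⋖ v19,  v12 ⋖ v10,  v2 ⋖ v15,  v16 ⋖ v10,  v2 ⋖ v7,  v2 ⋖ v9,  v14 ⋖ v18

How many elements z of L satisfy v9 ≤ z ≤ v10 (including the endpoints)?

7

The interval [v9, v10] = {v10, v14, v16, v18, v21, v5, v9}, which has 7 elements.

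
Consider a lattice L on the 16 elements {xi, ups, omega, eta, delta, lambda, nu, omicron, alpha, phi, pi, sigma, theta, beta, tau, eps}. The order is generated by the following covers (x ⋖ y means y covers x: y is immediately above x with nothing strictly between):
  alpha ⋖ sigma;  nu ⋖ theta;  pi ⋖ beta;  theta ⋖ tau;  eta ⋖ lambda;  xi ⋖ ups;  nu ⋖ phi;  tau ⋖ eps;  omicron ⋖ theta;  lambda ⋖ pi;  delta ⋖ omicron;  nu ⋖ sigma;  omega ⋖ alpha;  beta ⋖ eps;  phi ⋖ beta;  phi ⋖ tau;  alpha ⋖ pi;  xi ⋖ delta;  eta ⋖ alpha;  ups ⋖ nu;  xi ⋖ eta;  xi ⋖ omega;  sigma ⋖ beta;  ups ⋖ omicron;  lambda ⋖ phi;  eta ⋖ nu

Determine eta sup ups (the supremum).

Common upper bounds of {eta, ups}: beta, eps, nu, phi, sigma, tau, theta.
The least among these is nu.

nu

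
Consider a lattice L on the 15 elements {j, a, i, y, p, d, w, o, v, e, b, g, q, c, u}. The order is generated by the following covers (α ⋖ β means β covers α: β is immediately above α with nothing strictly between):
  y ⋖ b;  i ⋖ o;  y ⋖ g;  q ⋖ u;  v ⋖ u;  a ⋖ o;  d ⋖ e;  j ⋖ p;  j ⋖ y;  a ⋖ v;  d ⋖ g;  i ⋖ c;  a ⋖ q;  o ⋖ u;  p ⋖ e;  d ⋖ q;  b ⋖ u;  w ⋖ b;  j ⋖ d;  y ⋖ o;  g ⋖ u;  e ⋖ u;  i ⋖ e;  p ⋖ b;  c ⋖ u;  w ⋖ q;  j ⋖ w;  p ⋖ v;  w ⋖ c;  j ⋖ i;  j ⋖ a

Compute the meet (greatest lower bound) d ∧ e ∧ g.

d

Common lower bounds of {d, e, g}: d, j.
The greatest among these is d.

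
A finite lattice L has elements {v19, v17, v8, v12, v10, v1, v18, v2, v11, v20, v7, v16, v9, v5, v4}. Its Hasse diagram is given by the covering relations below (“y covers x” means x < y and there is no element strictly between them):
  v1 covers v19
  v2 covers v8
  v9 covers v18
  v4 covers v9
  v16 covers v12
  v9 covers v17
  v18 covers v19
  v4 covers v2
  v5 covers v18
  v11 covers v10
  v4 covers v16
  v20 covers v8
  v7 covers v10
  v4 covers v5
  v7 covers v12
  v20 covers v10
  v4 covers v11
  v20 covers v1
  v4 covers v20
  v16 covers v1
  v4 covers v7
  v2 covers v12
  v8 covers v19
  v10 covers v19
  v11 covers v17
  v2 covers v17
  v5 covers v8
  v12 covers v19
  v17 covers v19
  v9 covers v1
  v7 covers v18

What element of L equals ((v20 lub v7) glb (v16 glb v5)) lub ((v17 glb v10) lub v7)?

v7

v20 ∨ v7 = v4
v16 ∧ v5 = v19
v4 ∧ v19 = v19
v17 ∧ v10 = v19
v19 ∨ v7 = v7
v19 ∨ v7 = v7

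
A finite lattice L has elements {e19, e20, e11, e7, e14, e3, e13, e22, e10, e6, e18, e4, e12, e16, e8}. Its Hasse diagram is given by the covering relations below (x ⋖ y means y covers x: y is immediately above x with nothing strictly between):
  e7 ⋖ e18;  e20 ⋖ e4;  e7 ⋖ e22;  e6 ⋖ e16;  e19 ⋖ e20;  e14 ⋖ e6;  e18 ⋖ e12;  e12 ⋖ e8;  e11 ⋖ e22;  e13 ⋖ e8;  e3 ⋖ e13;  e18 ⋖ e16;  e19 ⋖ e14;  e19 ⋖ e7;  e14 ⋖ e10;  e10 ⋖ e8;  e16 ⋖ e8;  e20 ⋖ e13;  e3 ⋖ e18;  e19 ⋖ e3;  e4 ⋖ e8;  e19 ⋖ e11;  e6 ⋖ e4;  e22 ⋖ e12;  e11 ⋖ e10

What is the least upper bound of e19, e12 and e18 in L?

e12

Common upper bounds of {e19, e12, e18}: e12, e8.
The least among these is e12.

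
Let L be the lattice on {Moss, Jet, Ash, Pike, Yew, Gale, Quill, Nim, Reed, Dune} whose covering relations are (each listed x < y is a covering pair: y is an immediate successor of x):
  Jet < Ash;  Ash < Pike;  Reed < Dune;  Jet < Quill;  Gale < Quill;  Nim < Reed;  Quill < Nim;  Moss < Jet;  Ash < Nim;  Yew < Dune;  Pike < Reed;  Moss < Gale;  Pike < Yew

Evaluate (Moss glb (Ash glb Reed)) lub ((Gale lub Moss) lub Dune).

Dune

Ash ∧ Reed = Ash
Moss ∧ Ash = Moss
Gale ∨ Moss = Gale
Gale ∨ Dune = Dune
Moss ∨ Dune = Dune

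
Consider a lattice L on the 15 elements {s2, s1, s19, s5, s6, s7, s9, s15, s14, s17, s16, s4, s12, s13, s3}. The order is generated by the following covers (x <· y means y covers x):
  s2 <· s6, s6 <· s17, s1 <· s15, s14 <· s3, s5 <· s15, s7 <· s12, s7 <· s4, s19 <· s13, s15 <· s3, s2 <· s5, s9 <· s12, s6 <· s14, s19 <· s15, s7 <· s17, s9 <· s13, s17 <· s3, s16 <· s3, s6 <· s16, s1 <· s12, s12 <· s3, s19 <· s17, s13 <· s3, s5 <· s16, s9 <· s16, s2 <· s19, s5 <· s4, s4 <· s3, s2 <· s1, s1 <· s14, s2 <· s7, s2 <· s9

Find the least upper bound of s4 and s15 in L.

s3

Common upper bounds of {s4, s15}: s3.
The least among these is s3.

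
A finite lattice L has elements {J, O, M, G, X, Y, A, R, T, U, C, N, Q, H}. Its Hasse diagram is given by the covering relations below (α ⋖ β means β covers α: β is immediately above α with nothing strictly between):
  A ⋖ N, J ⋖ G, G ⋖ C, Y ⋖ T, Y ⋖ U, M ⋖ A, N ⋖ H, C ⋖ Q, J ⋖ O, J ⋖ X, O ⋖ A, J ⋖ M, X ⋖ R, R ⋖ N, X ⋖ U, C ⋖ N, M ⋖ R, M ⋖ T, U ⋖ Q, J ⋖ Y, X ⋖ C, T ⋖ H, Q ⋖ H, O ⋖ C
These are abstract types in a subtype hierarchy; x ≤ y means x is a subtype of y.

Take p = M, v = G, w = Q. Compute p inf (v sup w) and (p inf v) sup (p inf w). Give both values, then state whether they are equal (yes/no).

v sup w = Q, so p inf (v sup w) = M inf Q = J.
p inf v = J and p inf w = J, so (p inf v) sup (p inf w) = J sup J = J.
Equal: yes.

J; J; yes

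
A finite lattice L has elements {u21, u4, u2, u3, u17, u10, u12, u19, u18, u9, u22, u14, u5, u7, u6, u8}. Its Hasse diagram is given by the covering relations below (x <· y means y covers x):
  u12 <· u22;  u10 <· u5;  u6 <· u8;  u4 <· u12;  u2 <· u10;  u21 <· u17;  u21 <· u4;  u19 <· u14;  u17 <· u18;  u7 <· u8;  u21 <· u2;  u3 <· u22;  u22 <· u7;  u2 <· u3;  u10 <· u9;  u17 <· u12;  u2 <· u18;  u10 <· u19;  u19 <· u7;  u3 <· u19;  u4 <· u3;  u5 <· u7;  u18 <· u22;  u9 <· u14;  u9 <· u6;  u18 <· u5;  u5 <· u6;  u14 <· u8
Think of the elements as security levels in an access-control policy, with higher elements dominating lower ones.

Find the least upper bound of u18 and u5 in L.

Common upper bounds of {u18, u5}: u5, u6, u7, u8.
The least among these is u5.

u5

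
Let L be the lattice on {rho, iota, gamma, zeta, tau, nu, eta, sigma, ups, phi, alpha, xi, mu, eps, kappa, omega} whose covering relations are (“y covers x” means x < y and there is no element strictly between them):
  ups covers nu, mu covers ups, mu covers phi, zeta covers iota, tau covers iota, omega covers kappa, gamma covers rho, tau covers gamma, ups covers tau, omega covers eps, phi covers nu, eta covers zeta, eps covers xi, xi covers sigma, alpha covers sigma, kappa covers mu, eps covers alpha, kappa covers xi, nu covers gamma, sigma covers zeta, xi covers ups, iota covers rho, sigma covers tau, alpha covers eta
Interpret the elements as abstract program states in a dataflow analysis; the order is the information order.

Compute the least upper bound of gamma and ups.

Common upper bounds of {gamma, ups}: eps, kappa, mu, omega, ups, xi.
The least among these is ups.

ups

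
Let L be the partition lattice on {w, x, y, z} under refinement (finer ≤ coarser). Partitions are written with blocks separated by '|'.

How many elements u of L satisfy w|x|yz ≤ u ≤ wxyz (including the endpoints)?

5

The interval [w|x|yz, wxyz] = {wxyz, wx|yz, wyz|x, w|xyz, w|x|yz}, which has 5 elements.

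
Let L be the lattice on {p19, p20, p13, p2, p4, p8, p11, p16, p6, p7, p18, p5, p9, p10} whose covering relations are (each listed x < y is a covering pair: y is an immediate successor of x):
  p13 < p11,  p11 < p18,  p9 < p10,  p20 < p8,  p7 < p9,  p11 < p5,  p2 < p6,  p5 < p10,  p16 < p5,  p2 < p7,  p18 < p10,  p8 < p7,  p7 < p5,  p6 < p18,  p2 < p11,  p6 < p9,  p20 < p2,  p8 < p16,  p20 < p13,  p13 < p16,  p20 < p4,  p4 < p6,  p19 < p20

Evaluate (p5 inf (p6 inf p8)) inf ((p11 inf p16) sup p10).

p20

p6 ∧ p8 = p20
p5 ∧ p20 = p20
p11 ∧ p16 = p13
p13 ∨ p10 = p10
p20 ∧ p10 = p20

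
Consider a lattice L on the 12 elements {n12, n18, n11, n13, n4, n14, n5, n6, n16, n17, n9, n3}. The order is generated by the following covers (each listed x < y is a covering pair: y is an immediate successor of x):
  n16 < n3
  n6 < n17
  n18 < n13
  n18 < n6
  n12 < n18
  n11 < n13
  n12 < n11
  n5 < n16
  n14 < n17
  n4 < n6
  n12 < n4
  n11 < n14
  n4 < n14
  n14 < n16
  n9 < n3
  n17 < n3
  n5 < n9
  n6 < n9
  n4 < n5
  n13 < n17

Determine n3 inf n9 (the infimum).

Common lower bounds of {n3, n9}: n12, n18, n4, n5, n6, n9.
The greatest among these is n9.

n9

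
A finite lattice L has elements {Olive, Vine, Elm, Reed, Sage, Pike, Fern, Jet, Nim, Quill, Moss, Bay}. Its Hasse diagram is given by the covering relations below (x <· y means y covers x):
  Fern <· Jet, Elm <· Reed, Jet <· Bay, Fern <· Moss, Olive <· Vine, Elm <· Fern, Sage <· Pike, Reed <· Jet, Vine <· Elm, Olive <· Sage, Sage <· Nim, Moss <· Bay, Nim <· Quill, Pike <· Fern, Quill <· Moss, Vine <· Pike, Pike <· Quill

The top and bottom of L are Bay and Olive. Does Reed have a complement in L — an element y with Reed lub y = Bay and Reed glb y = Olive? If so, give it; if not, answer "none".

Need y with Reed ∨ y = Bay and Reed ∧ y = Olive.
Checking each element gives: Nim.

Nim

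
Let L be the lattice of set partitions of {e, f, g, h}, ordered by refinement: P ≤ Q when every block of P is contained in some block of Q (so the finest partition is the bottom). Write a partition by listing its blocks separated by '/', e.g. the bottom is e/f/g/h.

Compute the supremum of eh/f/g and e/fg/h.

Common upper bounds of {eh/f/g, e/fg/h}: efgh, eh/fg.
The least among these is eh/fg.

eh/fg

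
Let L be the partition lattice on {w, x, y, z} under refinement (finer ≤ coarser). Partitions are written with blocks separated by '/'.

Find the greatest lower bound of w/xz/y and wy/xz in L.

w/xz/y

The meet (common refinement) of w/xz/y and wy/xz intersects blocks pairwise, giving w/xz/y.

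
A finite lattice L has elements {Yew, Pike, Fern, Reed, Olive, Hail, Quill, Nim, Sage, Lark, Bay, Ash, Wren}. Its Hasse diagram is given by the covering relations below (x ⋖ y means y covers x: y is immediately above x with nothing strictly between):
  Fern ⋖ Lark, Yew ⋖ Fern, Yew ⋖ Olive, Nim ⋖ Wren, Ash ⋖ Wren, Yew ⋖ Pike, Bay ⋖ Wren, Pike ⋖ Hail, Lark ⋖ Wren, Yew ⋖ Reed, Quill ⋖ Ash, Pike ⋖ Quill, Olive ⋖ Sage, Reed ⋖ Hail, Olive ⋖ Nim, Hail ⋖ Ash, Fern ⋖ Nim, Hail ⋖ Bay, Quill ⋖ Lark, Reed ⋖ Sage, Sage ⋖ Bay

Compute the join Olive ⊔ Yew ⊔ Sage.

Common upper bounds of {Olive, Yew, Sage}: Bay, Sage, Wren.
The least among these is Sage.

Sage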